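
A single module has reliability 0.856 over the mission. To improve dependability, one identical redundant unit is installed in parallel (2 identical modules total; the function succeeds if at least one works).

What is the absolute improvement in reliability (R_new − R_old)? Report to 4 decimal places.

0.1233

R_before = 0.856
R_after = 1 − (1 − 0.856)^2 = 0.9793
ΔR = 0.9793 − 0.856 = 0.1233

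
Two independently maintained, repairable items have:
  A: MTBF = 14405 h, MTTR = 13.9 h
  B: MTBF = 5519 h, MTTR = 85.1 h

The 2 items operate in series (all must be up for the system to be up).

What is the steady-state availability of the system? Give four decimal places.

0.9839

A(A) = MTBF/(MTBF+MTTR) = 14405/(14405+13.9) = 0.999036
A(B) = MTBF/(MTBF+MTTR) = 5519/(5519+85.1) = 0.984815
Series availability: 0.999036 × 0.984815 = 0.9839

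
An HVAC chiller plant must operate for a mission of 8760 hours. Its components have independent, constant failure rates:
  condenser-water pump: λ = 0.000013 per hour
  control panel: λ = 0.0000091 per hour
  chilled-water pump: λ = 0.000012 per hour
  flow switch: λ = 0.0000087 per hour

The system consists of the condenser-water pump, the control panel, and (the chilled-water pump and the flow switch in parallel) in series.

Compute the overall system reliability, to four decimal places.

R(condenser-water pump) = exp(−0.000013 × 8760) = 0.892365
R(control panel) = exp(−0.0000091 × 8760) = 0.923379
R(chilled-water pump) = exp(−0.000012 × 8760) = 0.900216
R(flow switch) = exp(−0.0000087 × 8760) = 0.926620
Parallel (chilled-water pump and flow switch): 1 − (1 − 0.900216)(1 − 0.926620) = 0.992678
Series (condenser-water pump, control panel, and [0.992678]): 0.892365 × 0.923379 × 0.992678 = 0.8180

0.8180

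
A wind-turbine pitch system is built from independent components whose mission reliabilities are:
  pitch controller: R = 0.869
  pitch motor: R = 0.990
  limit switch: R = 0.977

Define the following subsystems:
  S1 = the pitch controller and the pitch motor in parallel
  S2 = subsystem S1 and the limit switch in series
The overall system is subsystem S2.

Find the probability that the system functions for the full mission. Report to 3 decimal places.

0.976

Parallel (pitch controller and pitch motor): 1 − (1 − 0.86900)(1 − 0.99000) = 0.99869
Series ([0.99869] and limit switch): 0.99869 × 0.97700 = 0.976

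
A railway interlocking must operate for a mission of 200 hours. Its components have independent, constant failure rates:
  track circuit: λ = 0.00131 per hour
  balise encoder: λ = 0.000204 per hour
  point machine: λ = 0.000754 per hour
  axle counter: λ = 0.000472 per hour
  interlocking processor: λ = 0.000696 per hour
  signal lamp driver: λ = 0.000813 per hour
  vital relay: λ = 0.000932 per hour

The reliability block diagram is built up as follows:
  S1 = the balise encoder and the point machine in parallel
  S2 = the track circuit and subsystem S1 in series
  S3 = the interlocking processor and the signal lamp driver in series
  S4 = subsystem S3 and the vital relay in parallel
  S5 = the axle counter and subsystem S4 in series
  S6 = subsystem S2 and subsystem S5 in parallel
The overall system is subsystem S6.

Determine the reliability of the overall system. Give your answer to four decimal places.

R(track circuit) = exp(−0.00131 × 200) = 0.769511
R(balise encoder) = exp(−0.000204 × 200) = 0.960021
R(point machine) = exp(−0.000754 × 200) = 0.860020
R(axle counter) = exp(−0.000472 × 200) = 0.909919
R(interlocking processor) = exp(−0.000696 × 200) = 0.870054
R(signal lamp driver) = exp(−0.000813 × 200) = 0.849931
R(vital relay) = exp(−0.000932 × 200) = 0.829942
Parallel (balise encoder and point machine): 1 − (1 − 0.960021)(1 − 0.860020) = 0.994404
Series (track circuit and [0.994404]): 0.769511 × 0.994404 = 0.765205
Series (interlocking processor and signal lamp driver): 0.870054 × 0.849931 = 0.739486
Parallel ([0.739486] and vital relay): 1 − (1 − 0.739486)(1 − 0.829942) = 0.955698
Series (axle counter and [0.955698]): 0.909919 × 0.955698 = 0.869608
Parallel ([0.765205] and [0.869608]): 1 − (1 − 0.765205)(1 − 0.869608) = 0.9694

0.9694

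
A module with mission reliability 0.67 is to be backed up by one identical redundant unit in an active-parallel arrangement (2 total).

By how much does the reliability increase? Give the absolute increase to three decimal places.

R_before = 0.67
R_after = 1 − (1 − 0.67)^2 = 0.891
ΔR = 0.891 − 0.67 = 0.221

0.221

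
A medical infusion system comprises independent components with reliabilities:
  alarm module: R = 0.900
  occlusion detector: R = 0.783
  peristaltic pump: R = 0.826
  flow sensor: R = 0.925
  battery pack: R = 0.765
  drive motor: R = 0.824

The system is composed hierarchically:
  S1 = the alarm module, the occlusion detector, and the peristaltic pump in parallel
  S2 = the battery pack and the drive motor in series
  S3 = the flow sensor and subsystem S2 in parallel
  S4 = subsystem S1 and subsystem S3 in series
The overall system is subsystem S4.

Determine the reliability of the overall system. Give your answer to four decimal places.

Parallel (alarm module, occlusion detector, and peristaltic pump): 1 − (1 − 0.900000)(1 − 0.783000)(1 − 0.826000) = 0.996224
Series (battery pack and drive motor): 0.765000 × 0.824000 = 0.630360
Parallel (flow sensor and [0.630360]): 1 − (1 − 0.925000)(1 − 0.630360) = 0.972277
Series ([0.996224] and [0.972277]): 0.996224 × 0.972277 = 0.9686

0.9686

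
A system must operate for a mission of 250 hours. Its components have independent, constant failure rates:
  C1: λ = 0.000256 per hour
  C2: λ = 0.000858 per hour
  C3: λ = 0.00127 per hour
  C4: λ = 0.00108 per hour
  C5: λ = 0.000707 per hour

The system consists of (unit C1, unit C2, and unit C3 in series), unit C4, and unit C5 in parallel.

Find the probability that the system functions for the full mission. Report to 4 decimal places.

0.9828

R(C1) = exp(−0.000256 × 250) = 0.938005
R(C2) = exp(−0.000858 × 250) = 0.806945
R(C3) = exp(−0.00127 × 250) = 0.727967
R(C4) = exp(−0.00108 × 250) = 0.763379
R(C5) = exp(−0.000707 × 250) = 0.837989
Series (C1, C2, and C3): 0.938005 × 0.806945 × 0.727967 = 0.551012
Parallel ([0.551012], C4, and C5): 1 − (1 − 0.551012)(1 − 0.763379)(1 − 0.837989) = 0.9828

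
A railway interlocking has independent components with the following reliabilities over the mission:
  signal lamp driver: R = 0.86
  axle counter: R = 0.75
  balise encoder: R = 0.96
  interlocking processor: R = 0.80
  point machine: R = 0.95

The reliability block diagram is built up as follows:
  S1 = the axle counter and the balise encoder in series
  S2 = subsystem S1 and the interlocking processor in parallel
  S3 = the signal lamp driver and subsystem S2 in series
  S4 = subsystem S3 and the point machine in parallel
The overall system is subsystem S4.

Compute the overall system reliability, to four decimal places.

0.9906

Series (axle counter and balise encoder): 0.750000 × 0.960000 = 0.720000
Parallel ([0.720000] and interlocking processor): 1 − (1 − 0.720000)(1 − 0.800000) = 0.944000
Series (signal lamp driver and [0.944000]): 0.860000 × 0.944000 = 0.811840
Parallel ([0.811840] and point machine): 1 − (1 − 0.811840)(1 − 0.950000) = 0.9906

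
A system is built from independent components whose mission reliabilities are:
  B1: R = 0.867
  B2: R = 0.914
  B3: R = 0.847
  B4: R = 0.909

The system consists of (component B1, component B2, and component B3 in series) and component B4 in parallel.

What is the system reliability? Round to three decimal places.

Series (B1, B2, and B3): 0.86700 × 0.91400 × 0.84700 = 0.67119
Parallel ([0.67119] and B4): 1 − (1 − 0.67119)(1 − 0.90900) = 0.970

0.970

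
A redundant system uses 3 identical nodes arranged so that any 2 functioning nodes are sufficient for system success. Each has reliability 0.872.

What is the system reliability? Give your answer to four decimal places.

R = Σ_{i=2}^{3} C(3,i) p^i (1−p)^{3−i} with p = 0.872
C(3,2)·0.872^2·0.128^1 = 0.291987
C(3,3)·0.872^3·0.128^0 = 0.663055
Sum = 0.9550

0.9550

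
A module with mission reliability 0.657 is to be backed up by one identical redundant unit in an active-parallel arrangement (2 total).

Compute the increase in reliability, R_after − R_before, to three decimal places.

0.225

R_before = 0.657
R_after = 1 − (1 − 0.657)^2 = 0.882
ΔR = 0.882 − 0.657 = 0.225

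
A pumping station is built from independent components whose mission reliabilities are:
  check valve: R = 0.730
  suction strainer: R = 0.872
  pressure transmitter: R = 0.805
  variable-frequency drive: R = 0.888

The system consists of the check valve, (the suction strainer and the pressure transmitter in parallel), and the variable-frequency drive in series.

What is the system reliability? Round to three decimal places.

Parallel (suction strainer and pressure transmitter): 1 − (1 − 0.87200)(1 − 0.80500) = 0.97504
Series (check valve, [0.97504], and variable-frequency drive): 0.73000 × 0.97504 × 0.88800 = 0.632

0.632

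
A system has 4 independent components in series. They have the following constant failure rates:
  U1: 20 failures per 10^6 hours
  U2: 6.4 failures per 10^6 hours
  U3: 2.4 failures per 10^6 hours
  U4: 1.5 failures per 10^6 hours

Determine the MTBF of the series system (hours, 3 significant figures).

Series of exponential components: λ_sys = Σ λ_i
λ_sys = 0.000020 + 0.0000064 + 0.0000024 + 0.0000015 = 3.0300e-05 /h
MTBF = 1 / λ_sys = 33000 h

33000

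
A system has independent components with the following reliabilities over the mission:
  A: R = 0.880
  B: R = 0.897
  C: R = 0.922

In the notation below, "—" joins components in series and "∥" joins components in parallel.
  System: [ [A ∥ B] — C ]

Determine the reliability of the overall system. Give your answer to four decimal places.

0.9106

Parallel (A and B): 1 − (1 − 0.880000)(1 − 0.897000) = 0.987640
Series ([0.987640] and C): 0.987640 × 0.922000 = 0.9106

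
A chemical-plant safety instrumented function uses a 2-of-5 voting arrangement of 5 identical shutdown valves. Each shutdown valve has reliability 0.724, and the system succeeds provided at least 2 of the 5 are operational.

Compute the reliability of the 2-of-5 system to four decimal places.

R = Σ_{i=2}^{5} C(5,i) p^i (1−p)^{5−i} with p = 0.724
C(5,2)·0.724^2·0.276^3 = 0.110206
C(5,3)·0.724^3·0.276^2 = 0.289091
C(5,4)·0.724^4·0.276^1 = 0.379169
C(5,5)·0.724^5·0.276^0 = 0.198927
Sum = 0.9774

0.9774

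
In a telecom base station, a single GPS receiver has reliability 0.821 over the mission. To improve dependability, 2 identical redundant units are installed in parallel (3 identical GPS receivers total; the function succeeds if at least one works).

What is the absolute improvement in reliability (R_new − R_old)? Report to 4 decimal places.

R_before = 0.821
R_after = 1 − (1 − 0.821)^3 = 0.9943
ΔR = 0.9943 − 0.821 = 0.1733

0.1733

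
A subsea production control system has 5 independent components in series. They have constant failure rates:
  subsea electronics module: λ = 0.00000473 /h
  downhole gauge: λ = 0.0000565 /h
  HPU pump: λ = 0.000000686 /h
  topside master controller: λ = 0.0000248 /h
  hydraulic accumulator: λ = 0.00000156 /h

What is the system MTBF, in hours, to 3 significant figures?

Series of exponential components: λ_sys = Σ λ_i
λ_sys = 0.00000473 + 0.0000565 + 0.000000686 + 0.0000248 + 0.00000156 = 8.8276e-05 /h
MTBF = 1 / λ_sys = 11300 h

11300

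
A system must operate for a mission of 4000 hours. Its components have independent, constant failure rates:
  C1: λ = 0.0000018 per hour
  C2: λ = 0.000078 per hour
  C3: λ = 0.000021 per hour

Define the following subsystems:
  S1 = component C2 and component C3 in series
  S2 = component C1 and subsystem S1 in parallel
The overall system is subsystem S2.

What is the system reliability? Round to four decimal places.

0.9977

R(C1) = exp(−0.0000018 × 4000) = 0.992826
R(C2) = exp(−0.000078 × 4000) = 0.731982
R(C3) = exp(−0.000021 × 4000) = 0.919431
Series (C2 and C3): 0.731982 × 0.919431 = 0.673007
Parallel (C1 and [0.673007]): 1 − (1 − 0.992826)(1 − 0.673007) = 0.9977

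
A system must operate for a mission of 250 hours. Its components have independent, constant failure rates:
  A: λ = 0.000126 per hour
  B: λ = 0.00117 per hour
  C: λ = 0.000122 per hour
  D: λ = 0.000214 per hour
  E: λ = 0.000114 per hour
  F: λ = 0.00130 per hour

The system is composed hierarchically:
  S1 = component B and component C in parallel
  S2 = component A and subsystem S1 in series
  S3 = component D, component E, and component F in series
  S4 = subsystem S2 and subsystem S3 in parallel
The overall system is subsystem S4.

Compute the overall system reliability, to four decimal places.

R(A) = exp(−0.000126 × 250) = 0.968991
R(B) = exp(−0.00117 × 250) = 0.746395
R(C) = exp(−0.000122 × 250) = 0.969960
R(D) = exp(−0.000214 × 250) = 0.947906
R(E) = exp(−0.000114 × 250) = 0.971902
R(F) = exp(−0.00130 × 250) = 0.722527
Parallel (B and C): 1 − (1 − 0.746395)(1 − 0.969960) = 0.992382
Series (A and [0.992382]): 0.968991 × 0.992382 = 0.961609
Series (D, E, and F): 0.947906 × 0.971902 × 0.722527 = 0.665644
Parallel ([0.961609] and [0.665644]): 1 − (1 − 0.961609)(1 − 0.665644) = 0.9872

0.9872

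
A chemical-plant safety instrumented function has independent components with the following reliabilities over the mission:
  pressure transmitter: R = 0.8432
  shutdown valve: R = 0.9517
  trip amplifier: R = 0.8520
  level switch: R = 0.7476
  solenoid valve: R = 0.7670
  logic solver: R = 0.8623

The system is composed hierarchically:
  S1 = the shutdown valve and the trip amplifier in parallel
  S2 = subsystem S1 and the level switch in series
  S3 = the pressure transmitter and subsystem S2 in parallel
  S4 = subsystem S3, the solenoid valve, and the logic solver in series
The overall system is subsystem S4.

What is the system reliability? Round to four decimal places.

0.6347

Parallel (shutdown valve and trip amplifier): 1 − (1 − 0.951700)(1 − 0.852000) = 0.992852
Series ([0.992852] and level switch): 0.992852 × 0.747600 = 0.742256
Parallel (pressure transmitter and [0.742256]): 1 − (1 − 0.843200)(1 − 0.742256) = 0.959586
Series ([0.959586], solenoid valve, and logic solver): 0.959586 × 0.767000 × 0.862300 = 0.6347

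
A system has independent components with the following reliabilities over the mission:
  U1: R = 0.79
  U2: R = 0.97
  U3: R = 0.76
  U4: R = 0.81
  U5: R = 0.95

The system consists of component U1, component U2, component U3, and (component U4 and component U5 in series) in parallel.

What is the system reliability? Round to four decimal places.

Series (U4 and U5): 0.810000 × 0.950000 = 0.769500
Parallel (U1, U2, U3, and [0.769500]): 1 − (1 − 0.790000)(1 − 0.970000)(1 − 0.760000)(1 − 0.769500) = 0.9997

0.9997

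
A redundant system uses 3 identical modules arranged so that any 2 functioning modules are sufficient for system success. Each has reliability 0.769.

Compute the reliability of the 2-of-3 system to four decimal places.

R = Σ_{i=2}^{3} C(3,i) p^i (1−p)^{3−i} with p = 0.769
C(3,2)·0.769^2·0.231^1 = 0.409813
C(3,3)·0.769^3·0.231^0 = 0.454757
Sum = 0.8646

0.8646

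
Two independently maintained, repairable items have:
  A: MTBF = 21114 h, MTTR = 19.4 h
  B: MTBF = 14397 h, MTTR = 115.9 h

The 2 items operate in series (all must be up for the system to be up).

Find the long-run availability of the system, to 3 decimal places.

0.991

A(A) = MTBF/(MTBF+MTTR) = 21114/(21114+19.4) = 0.999082
A(B) = MTBF/(MTBF+MTTR) = 14397/(14397+115.9) = 0.992014
Series availability: 0.999082 × 0.992014 = 0.991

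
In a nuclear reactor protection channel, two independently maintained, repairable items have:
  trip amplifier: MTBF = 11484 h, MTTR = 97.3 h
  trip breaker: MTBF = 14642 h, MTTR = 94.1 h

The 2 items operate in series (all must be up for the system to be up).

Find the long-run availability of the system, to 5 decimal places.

A(trip amplifier) = MTBF/(MTBF+MTTR) = 11484/(11484+97.3) = 0.991599
A(trip breaker) = MTBF/(MTBF+MTTR) = 14642/(14642+94.1) = 0.993614
Series availability: 0.991599 × 0.993614 = 0.98527

0.98527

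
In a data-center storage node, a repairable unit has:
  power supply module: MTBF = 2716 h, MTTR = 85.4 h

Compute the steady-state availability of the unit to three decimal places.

0.970

A(power supply module) = MTBF/(MTBF+MTTR) = 2716/(2716+85.4) = 0.970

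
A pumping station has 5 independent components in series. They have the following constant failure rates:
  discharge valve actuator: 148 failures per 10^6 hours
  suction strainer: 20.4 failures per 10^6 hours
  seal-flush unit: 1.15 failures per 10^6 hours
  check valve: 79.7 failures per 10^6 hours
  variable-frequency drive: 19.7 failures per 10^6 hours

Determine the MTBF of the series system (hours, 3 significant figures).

3720

Series of exponential components: λ_sys = Σ λ_i
λ_sys = 0.000148 + 0.0000204 + 0.00000115 + 0.0000797 + 0.0000197 = 2.6895e-04 /h
MTBF = 1 / λ_sys = 3720 h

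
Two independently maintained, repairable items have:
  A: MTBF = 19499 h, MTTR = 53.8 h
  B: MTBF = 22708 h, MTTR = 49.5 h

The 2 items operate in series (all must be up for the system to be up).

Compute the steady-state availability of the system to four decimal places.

A(A) = MTBF/(MTBF+MTTR) = 19499/(19499+53.8) = 0.997248
A(B) = MTBF/(MTBF+MTTR) = 22708/(22708+49.5) = 0.997825
Series availability: 0.997248 × 0.997825 = 0.9951

0.9951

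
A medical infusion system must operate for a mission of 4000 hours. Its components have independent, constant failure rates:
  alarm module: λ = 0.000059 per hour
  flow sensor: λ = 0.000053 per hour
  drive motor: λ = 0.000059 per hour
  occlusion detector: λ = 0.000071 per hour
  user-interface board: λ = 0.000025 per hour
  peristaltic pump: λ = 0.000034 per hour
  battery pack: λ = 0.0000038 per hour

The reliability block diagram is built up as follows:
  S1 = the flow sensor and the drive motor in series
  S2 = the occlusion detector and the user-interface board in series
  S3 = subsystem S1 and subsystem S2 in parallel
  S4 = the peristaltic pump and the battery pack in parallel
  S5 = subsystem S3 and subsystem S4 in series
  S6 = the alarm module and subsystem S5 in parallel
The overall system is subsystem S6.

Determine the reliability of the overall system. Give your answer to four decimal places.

0.9754

R(alarm module) = exp(−0.000059 × 4000) = 0.789781
R(flow sensor) = exp(−0.000053 × 4000) = 0.808965
R(drive motor) = exp(−0.000059 × 4000) = 0.789781
R(occlusion detector) = exp(−0.000071 × 4000) = 0.752767
R(user-interface board) = exp(−0.000025 × 4000) = 0.904837
R(peristaltic pump) = exp(−0.000034 × 4000) = 0.872843
R(battery pack) = exp(−0.0000038 × 4000) = 0.984915
Series (flow sensor and drive motor): 0.808965 × 0.789781 = 0.638905
Series (occlusion detector and user-interface board): 0.752767 × 0.904837 = 0.681131
Parallel ([0.638905] and [0.681131]): 1 − (1 − 0.638905)(1 − 0.681131) = 0.884858
Parallel (peristaltic pump and battery pack): 1 − (1 − 0.872843)(1 − 0.984915) = 0.998082
Series ([0.884858] and [0.998082]): 0.884858 × 0.998082 = 0.883161
Parallel (alarm module and [0.883161]): 1 − (1 − 0.789781)(1 − 0.883161) = 0.9754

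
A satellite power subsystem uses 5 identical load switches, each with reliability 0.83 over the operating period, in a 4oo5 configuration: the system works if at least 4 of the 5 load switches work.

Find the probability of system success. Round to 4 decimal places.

0.7973

R = Σ_{i=4}^{5} C(5,i) p^i (1−p)^{5−i} with p = 0.83
C(5,4)·0.83^4·0.17^1 = 0.403396
C(5,5)·0.83^5·0.17^0 = 0.393904
Sum = 0.7973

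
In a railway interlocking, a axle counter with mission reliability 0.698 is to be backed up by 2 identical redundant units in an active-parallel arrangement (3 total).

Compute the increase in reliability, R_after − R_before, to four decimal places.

0.2745

R_before = 0.698
R_after = 1 − (1 − 0.698)^3 = 0.9725
ΔR = 0.9725 − 0.698 = 0.2745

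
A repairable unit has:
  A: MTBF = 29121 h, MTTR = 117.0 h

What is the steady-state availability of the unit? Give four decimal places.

A(A) = MTBF/(MTBF+MTTR) = 29121/(29121+117.0) = 0.9960

0.9960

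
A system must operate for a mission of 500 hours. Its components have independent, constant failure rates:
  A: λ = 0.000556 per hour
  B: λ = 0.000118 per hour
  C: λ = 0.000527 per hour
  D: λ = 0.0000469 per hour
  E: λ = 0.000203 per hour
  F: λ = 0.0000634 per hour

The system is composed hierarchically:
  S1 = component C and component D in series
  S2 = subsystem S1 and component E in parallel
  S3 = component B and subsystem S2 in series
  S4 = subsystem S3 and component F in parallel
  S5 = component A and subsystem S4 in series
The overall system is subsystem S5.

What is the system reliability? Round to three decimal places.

R(A) = exp(−0.000556 × 500) = 0.75730
R(B) = exp(−0.000118 × 500) = 0.94271
R(C) = exp(−0.000527 × 500) = 0.76836
R(D) = exp(−0.0000469 × 500) = 0.97682
R(E) = exp(−0.000203 × 500) = 0.90348
R(F) = exp(−0.0000634 × 500) = 0.96880
Series (C and D): 0.76836 × 0.97682 = 0.75055
Parallel ([0.75055] and E): 1 − (1 − 0.75055)(1 − 0.90348) = 0.97592
Series (B and [0.97592]): 0.94271 × 0.97592 = 0.92001
Parallel ([0.92001] and F): 1 − (1 − 0.92001)(1 − 0.96880) = 0.99750
Series (A and [0.99750]): 0.75730 × 0.99750 = 0.755

0.755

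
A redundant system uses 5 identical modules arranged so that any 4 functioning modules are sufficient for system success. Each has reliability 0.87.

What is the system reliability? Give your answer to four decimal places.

R = Σ_{i=4}^{5} C(5,i) p^i (1−p)^{5−i} with p = 0.87
C(5,4)·0.87^4·0.13^1 = 0.372383
C(5,5)·0.87^5·0.13^0 = 0.498421
Sum = 0.8708

0.8708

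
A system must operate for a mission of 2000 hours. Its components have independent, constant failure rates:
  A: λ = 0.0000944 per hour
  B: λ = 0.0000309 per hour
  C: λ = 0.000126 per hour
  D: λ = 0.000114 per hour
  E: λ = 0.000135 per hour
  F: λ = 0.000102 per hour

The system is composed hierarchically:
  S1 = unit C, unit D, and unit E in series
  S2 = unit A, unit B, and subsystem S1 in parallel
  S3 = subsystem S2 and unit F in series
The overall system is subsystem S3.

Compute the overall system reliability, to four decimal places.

R(A) = exp(−0.0000944 × 2000) = 0.827952
R(B) = exp(−0.0000309 × 2000) = 0.940071
R(C) = exp(−0.000126 × 2000) = 0.777245
R(D) = exp(−0.000114 × 2000) = 0.796124
R(E) = exp(−0.000135 × 2000) = 0.763379
R(F) = exp(−0.000102 × 2000) = 0.815462
Series (C, D, and E): 0.777245 × 0.796124 × 0.763379 = 0.472366
Parallel (A, B, and [0.472366]): 1 − (1 − 0.827952)(1 − 0.940071)(1 − 0.472366) = 0.994560
Series ([0.994560] and F): 0.994560 × 0.815462 = 0.8110

0.8110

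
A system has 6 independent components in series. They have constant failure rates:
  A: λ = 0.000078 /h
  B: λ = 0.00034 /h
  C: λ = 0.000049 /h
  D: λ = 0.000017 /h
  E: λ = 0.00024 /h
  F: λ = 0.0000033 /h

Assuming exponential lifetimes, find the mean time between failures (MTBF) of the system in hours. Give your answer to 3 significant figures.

Series of exponential components: λ_sys = Σ λ_i
λ_sys = 0.000078 + 0.00034 + 0.000049 + 0.000017 + 0.00024 + 0.0000033 = 7.2730e-04 /h
MTBF = 1 / λ_sys = 1370 h

1370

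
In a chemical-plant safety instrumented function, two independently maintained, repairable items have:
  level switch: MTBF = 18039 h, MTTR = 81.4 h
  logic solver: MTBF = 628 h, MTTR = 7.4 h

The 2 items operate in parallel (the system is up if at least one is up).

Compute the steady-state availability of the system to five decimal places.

0.99995

A(level switch) = MTBF/(MTBF+MTTR) = 18039/(18039+81.4) = 0.995508
A(logic solver) = MTBF/(MTBF+MTTR) = 628/(628+7.4) = 0.988354
Parallel availability: 1 − (1 − 0.995508)(1 − 0.988354) = 0.99995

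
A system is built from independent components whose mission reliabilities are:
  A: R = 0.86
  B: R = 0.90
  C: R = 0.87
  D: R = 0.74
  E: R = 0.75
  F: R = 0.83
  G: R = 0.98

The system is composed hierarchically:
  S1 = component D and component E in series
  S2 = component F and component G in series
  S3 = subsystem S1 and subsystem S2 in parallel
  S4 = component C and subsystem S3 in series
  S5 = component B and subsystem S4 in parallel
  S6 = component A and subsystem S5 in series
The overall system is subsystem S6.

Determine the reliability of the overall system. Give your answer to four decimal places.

Series (D and E): 0.740000 × 0.750000 = 0.555000
Series (F and G): 0.830000 × 0.980000 = 0.813400
Parallel ([0.555000] and [0.813400]): 1 − (1 − 0.555000)(1 − 0.813400) = 0.916963
Series (C and [0.916963]): 0.870000 × 0.916963 = 0.797758
Parallel (B and [0.797758]): 1 − (1 − 0.900000)(1 − 0.797758) = 0.979776
Series (A and [0.979776]): 0.860000 × 0.979776 = 0.8426

0.8426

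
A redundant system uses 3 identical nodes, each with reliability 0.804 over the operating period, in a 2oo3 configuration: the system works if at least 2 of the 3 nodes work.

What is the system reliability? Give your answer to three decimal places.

0.900

R = Σ_{i=2}^{3} C(3,i) p^i (1−p)^{3−i} with p = 0.804
C(3,2)·0.804^2·0.196^1 = 0.38009
C(3,3)·0.804^3·0.196^0 = 0.51972
Sum = 0.900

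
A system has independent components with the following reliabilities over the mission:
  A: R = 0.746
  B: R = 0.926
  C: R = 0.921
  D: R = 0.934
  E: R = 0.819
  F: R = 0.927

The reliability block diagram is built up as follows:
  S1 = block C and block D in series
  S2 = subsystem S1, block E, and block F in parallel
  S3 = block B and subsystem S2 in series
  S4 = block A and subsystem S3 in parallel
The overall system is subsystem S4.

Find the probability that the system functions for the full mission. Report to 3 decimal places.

Series (C and D): 0.92100 × 0.93400 = 0.86021
Parallel ([0.86021], E, and F): 1 − (1 − 0.86021)(1 − 0.81900)(1 − 0.92700) = 0.99815
Series (B and [0.99815]): 0.92600 × 0.99815 = 0.92429
Parallel (A and [0.92429]): 1 − (1 − 0.74600)(1 − 0.92429) = 0.981

0.981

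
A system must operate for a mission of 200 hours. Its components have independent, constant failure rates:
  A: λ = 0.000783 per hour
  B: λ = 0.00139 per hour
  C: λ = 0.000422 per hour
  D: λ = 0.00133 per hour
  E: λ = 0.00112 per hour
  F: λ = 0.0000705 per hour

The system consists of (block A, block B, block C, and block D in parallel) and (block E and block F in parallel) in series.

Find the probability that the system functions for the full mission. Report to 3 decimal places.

0.997

R(A) = exp(−0.000783 × 200) = 0.85505
R(B) = exp(−0.00139 × 200) = 0.75730
R(C) = exp(−0.000422 × 200) = 0.91906
R(D) = exp(−0.00133 × 200) = 0.76644
R(E) = exp(−0.00112 × 200) = 0.79932
R(F) = exp(−0.0000705 × 200) = 0.98600
Parallel (A, B, C, and D): 1 − (1 − 0.85505)(1 − 0.75730)(1 − 0.91906)(1 − 0.76644) = 0.99933
Parallel (E and F): 1 − (1 − 0.79932)(1 − 0.98600) = 0.99719
Series ([0.99933] and [0.99719]): 0.99933 × 0.99719 = 0.997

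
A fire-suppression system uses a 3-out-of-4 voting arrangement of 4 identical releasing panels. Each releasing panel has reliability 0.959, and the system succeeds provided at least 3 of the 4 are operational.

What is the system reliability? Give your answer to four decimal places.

0.9905

R = Σ_{i=3}^{4} C(4,i) p^i (1−p)^{4−i} with p = 0.959
C(4,3)·0.959^3·0.041^1 = 0.144644
C(4,4)·0.959^4·0.041^0 = 0.845813
Sum = 0.9905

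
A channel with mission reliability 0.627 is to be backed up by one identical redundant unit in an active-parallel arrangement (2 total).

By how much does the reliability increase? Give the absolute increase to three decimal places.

0.234

R_before = 0.627
R_after = 1 − (1 − 0.627)^2 = 0.861
ΔR = 0.861 − 0.627 = 0.234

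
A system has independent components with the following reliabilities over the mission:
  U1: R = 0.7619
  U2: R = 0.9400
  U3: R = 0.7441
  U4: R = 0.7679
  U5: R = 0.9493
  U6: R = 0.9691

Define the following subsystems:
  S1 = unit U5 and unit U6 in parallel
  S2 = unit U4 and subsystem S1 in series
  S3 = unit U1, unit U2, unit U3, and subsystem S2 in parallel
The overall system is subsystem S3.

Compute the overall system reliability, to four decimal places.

0.9991

Parallel (U5 and U6): 1 − (1 − 0.949300)(1 − 0.969100) = 0.998433
Series (U4 and [0.998433]): 0.767900 × 0.998433 = 0.766697
Parallel (U1, U2, U3, and [0.766697]): 1 − (1 − 0.761900)(1 − 0.940000)(1 − 0.744100)(1 − 0.766697) = 0.9991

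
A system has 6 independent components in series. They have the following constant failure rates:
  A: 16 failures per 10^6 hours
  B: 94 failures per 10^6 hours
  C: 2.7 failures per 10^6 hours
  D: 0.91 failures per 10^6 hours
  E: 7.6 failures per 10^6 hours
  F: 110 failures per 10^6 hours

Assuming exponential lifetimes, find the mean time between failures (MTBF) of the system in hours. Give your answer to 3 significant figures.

4330

Series of exponential components: λ_sys = Σ λ_i
λ_sys = 0.000016 + 0.000094 + 0.0000027 + 0.00000091 + 0.0000076 + 0.00011 = 2.3121e-04 /h
MTBF = 1 / λ_sys = 4330 h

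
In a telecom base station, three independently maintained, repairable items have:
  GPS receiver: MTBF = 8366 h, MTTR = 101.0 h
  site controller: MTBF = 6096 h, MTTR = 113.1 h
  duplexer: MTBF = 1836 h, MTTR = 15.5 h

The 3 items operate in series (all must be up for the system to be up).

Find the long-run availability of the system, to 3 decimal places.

A(GPS receiver) = MTBF/(MTBF+MTTR) = 8366/(8366+101.0) = 0.988071
A(site controller) = MTBF/(MTBF+MTTR) = 6096/(6096+113.1) = 0.981785
A(duplexer) = MTBF/(MTBF+MTTR) = 1836/(1836+15.5) = 0.991628
Series availability: 0.988071 × 0.981785 × 0.991628 = 0.962

0.962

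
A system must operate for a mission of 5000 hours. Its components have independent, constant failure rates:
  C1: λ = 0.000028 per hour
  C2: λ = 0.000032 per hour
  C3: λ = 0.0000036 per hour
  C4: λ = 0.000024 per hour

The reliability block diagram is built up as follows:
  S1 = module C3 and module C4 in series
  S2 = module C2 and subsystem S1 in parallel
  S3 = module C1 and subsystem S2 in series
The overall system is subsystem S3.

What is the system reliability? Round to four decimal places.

R(C1) = exp(−0.000028 × 5000) = 0.869358
R(C2) = exp(−0.000032 × 5000) = 0.852144
R(C3) = exp(−0.0000036 × 5000) = 0.982161
R(C4) = exp(−0.000024 × 5000) = 0.886920
Series (C3 and C4): 0.982161 × 0.886920 = 0.871098
Parallel (C2 and [0.871098]): 1 − (1 − 0.852144)(1 − 0.871098) = 0.980941
Series (C1 and [0.980941]): 0.869358 × 0.980941 = 0.8528

0.8528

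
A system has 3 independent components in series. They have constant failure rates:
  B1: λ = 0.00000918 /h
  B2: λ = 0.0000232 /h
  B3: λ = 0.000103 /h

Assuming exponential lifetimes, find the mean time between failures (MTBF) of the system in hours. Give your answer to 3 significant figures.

7390

Series of exponential components: λ_sys = Σ λ_i
λ_sys = 0.00000918 + 0.0000232 + 0.000103 = 1.3538e-04 /h
MTBF = 1 / λ_sys = 7390 h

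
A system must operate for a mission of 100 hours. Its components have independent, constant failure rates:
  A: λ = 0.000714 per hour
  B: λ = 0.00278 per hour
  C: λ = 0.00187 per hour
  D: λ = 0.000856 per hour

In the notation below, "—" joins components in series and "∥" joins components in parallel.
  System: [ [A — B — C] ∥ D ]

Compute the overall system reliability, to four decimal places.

R(A) = exp(−0.000714 × 100) = 0.931089
R(B) = exp(−0.00278 × 100) = 0.757297
R(C) = exp(−0.00187 × 100) = 0.829444
R(D) = exp(−0.000856 × 100) = 0.917961
Series (A, B, and C): 0.931089 × 0.757297 × 0.829444 = 0.584850
Parallel ([0.584850] and D): 1 − (1 − 0.584850)(1 − 0.917961) = 0.9659

0.9659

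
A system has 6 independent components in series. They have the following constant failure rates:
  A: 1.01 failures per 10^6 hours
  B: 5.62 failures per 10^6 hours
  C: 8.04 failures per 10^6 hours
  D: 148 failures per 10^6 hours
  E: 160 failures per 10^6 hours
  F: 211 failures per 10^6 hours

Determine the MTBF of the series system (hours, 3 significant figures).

1870

Series of exponential components: λ_sys = Σ λ_i
λ_sys = 0.00000101 + 0.00000562 + 0.00000804 + 0.000148 + 0.000160 + 0.000211 = 5.3367e-04 /h
MTBF = 1 / λ_sys = 1870 h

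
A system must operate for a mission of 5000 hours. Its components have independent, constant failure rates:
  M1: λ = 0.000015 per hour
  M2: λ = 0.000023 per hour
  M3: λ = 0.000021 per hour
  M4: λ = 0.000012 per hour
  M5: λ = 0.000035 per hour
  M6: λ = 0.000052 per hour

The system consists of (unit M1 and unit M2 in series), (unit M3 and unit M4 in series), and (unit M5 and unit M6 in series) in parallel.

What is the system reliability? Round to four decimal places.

R(M1) = exp(−0.000015 × 5000) = 0.927743
R(M2) = exp(−0.000023 × 5000) = 0.891366
R(M3) = exp(−0.000021 × 5000) = 0.900325
R(M4) = exp(−0.000012 × 5000) = 0.941765
R(M5) = exp(−0.000035 × 5000) = 0.839457
R(M6) = exp(−0.000052 × 5000) = 0.771052
Series (M1 and M2): 0.927743 × 0.891366 = 0.826959
Series (M3 and M4): 0.900325 × 0.941765 = 0.847895
Series (M5 and M6): 0.839457 × 0.771052 = 0.647265
Parallel ([0.826959], [0.847895], and [0.647265]): 1 − (1 − 0.826959)(1 − 0.847895)(1 − 0.647265) = 0.9907

0.9907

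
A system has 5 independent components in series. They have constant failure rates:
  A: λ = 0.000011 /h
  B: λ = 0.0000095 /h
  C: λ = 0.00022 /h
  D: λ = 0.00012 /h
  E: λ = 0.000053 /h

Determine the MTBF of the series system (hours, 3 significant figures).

Series of exponential components: λ_sys = Σ λ_i
λ_sys = 0.000011 + 0.0000095 + 0.00022 + 0.00012 + 0.000053 = 4.1350e-04 /h
MTBF = 1 / λ_sys = 2420 h

2420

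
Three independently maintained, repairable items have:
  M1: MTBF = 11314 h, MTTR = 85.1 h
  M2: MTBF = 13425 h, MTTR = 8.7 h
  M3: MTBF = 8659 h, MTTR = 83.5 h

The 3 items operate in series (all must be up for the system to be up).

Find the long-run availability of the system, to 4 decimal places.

0.9824

A(M1) = MTBF/(MTBF+MTTR) = 11314/(11314+85.1) = 0.992534
A(M2) = MTBF/(MTBF+MTTR) = 13425/(13425+8.7) = 0.999352
A(M3) = MTBF/(MTBF+MTTR) = 8659/(8659+83.5) = 0.990449
Series availability: 0.992534 × 0.999352 × 0.990449 = 0.9824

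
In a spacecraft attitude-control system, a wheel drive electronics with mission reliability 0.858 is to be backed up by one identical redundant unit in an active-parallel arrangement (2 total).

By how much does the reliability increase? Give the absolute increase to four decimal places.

0.1218

R_before = 0.858
R_after = 1 − (1 − 0.858)^2 = 0.9798
ΔR = 0.9798 − 0.858 = 0.1218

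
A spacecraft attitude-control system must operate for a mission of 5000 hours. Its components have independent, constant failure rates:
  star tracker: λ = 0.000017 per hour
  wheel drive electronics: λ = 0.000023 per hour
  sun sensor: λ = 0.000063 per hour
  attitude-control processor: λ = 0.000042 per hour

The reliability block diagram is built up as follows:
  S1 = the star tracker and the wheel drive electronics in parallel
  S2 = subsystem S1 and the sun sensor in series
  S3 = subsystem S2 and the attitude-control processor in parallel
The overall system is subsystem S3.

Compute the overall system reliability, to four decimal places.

R(star tracker) = exp(−0.000017 × 5000) = 0.918512
R(wheel drive electronics) = exp(−0.000023 × 5000) = 0.891366
R(sun sensor) = exp(−0.000063 × 5000) = 0.729789
R(attitude-control processor) = exp(−0.000042 × 5000) = 0.810584
Parallel (star tracker and wheel drive electronics): 1 − (1 − 0.918512)(1 − 0.891366) = 0.991148
Series ([0.991148] and sun sensor): 0.991148 × 0.729789 = 0.723329
Parallel ([0.723329] and attitude-control processor): 1 − (1 − 0.723329)(1 − 0.810584) = 0.9476

0.9476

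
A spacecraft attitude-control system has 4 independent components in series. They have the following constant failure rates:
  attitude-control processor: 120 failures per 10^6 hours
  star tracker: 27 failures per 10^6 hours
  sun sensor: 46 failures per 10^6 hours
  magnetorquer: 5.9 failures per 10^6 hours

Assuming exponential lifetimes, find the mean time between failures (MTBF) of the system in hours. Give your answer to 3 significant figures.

5030

Series of exponential components: λ_sys = Σ λ_i
λ_sys = 0.00012 + 0.000027 + 0.000046 + 0.0000059 = 1.9890e-04 /h
MTBF = 1 / λ_sys = 5030 h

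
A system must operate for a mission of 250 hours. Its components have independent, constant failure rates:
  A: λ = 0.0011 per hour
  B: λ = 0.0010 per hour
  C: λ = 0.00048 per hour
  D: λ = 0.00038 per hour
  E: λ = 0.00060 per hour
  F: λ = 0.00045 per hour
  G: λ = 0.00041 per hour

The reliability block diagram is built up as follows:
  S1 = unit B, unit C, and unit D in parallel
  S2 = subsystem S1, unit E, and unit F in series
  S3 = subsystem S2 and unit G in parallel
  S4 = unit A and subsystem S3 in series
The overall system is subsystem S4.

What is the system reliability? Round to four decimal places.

0.7424

R(A) = exp(−0.0011 × 250) = 0.759572
R(B) = exp(−0.0010 × 250) = 0.778801
R(C) = exp(−0.00048 × 250) = 0.886920
R(D) = exp(−0.00038 × 250) = 0.909373
R(E) = exp(−0.00060 × 250) = 0.860708
R(F) = exp(−0.00045 × 250) = 0.893597
R(G) = exp(−0.00041 × 250) = 0.902578
Parallel (B, C, and D): 1 − (1 − 0.778801)(1 − 0.886920)(1 − 0.909373) = 0.997733
Series ([0.997733], E, and F): 0.997733 × 0.860708 × 0.893597 = 0.767382
Parallel ([0.767382] and G): 1 − (1 − 0.767382)(1 − 0.902578) = 0.977338
Series (A and [0.977338]): 0.759572 × 0.977338 = 0.7424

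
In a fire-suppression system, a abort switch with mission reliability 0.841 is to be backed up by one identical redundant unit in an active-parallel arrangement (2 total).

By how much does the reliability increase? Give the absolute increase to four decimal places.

0.1337

R_before = 0.841
R_after = 1 − (1 − 0.841)^2 = 0.9747
ΔR = 0.9747 − 0.841 = 0.1337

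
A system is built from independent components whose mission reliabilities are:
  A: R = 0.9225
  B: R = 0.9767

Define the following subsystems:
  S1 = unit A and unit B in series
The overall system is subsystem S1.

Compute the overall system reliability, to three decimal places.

0.901

Series (A and B): 0.92250 × 0.97670 = 0.901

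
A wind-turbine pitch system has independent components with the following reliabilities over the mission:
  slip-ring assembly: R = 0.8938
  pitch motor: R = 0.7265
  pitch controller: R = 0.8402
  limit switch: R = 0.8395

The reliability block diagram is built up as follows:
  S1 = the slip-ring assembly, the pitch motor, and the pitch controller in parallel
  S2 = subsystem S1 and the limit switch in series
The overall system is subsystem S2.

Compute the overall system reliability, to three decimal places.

Parallel (slip-ring assembly, pitch motor, and pitch controller): 1 − (1 − 0.89380)(1 − 0.72650)(1 − 0.84020) = 0.99536
Series ([0.99536] and limit switch): 0.99536 × 0.83950 = 0.836

0.836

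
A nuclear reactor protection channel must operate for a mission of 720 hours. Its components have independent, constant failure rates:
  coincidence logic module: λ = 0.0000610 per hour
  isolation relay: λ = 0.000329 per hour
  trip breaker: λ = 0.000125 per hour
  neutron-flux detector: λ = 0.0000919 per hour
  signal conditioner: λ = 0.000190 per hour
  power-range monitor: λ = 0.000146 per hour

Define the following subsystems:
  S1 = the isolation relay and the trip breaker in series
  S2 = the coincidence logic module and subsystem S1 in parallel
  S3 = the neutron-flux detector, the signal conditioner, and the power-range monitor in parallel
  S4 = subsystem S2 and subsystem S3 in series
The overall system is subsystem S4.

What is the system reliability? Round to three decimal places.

R(coincidence logic module) = exp(−0.0000610 × 720) = 0.95703
R(isolation relay) = exp(−0.000329 × 720) = 0.78909
R(trip breaker) = exp(−0.000125 × 720) = 0.91393
R(neutron-flux detector) = exp(−0.0000919 × 720) = 0.93597
R(signal conditioner) = exp(−0.000190 × 720) = 0.87214
R(power-range monitor) = exp(−0.000146 × 720) = 0.90022
Series (isolation relay and trip breaker): 0.78909 × 0.91393 = 0.72117
Parallel (coincidence logic module and [0.72117]): 1 − (1 − 0.95703)(1 − 0.72117) = 0.98802
Parallel (neutron-flux detector, signal conditioner, and power-range monitor): 1 − (1 − 0.93597)(1 − 0.87214)(1 − 0.90022) = 0.99918
Series ([0.98802] and [0.99918]): 0.98802 × 0.99918 = 0.987

0.987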